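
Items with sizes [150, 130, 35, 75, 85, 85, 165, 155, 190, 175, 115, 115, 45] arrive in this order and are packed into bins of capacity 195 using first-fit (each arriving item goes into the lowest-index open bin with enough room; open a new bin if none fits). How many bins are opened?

  150 → bin 1 (new)  [load 150/195]
  130 → bin 2 (new)  [load 130/195]
  35 → bin 1  [load 185/195]
  75 → bin 3 (new)  [load 75/195]
  85 → bin 3  [load 160/195]
  85 → bin 4 (new)  [load 85/195]
  165 → bin 5 (new)  [load 165/195]
  155 → bin 6 (new)  [load 155/195]
  190 → bin 7 (new)  [load 190/195]
  175 → bin 8 (new)  [load 175/195]
  115 → bin 9 (new)  [load 115/195]
  115 → bin 10 (new)  [load 115/195]
  45 → bin 2  [load 175/195]
10 bins opened.

10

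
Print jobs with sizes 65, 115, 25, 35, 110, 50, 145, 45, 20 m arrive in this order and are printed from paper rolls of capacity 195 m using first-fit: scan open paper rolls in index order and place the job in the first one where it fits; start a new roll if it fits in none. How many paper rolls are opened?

4

  65 → roll 1 (new)  [load 65/195]
  115 → roll 1  [load 180/195]
  25 → roll 2 (new)  [load 25/195]
  35 → roll 2  [load 60/195]
  110 → roll 2  [load 170/195]
  50 → roll 3 (new)  [load 50/195]
  145 → roll 3  [load 195/195]
  45 → roll 4 (new)  [load 45/195]
  20 → roll 2  [load 190/195]
4 paper rolls opened.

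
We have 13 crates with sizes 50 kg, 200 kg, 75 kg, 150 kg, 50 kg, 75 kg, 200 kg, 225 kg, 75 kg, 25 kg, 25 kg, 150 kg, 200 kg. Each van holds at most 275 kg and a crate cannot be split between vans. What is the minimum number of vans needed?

6

Total = 225 + 200 + 200 + 200 + 150 + 150 + 75 + 75 + 75 + 50 + 50 + 25 + 25 = 1500 kg.
Lower bound: ⌈1500/275⌉ = 6 vans.
A packing using 6 vans:
  van 1: 225 + 50 = 275
  van 2: 200 + 75 = 275
  van 3: 200 + 75 = 275
  van 4: 200 + 75 = 275
  van 5: 150 + 50 + 25 + 25 = 250
  van 6: 150 = 150
This matches the lower bound, so 6 is optimal.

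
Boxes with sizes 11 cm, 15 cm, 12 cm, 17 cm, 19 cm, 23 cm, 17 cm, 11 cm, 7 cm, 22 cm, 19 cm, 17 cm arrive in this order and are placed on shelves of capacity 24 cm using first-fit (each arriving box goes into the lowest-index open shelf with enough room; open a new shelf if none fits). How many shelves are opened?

10

  11 → shelf 1 (new)  [load 11/24]
  15 → shelf 2 (new)  [load 15/24]
  12 → shelf 1  [load 23/24]
  17 → shelf 3 (new)  [load 17/24]
  19 → shelf 4 (new)  [load 19/24]
  23 → shelf 5 (new)  [load 23/24]
  17 → shelf 6 (new)  [load 17/24]
  11 → shelf 7 (new)  [load 11/24]
  7 → shelf 2  [load 22/24]
  22 → shelf 8 (new)  [load 22/24]
  19 → shelf 9 (new)  [load 19/24]
  17 → shelf 10 (new)  [load 17/24]
10 shelves opened.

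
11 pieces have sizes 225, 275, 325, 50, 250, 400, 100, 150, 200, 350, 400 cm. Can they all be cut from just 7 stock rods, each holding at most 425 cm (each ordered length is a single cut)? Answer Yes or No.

Yes

A valid assignment using 7 stock rods:
  stock rod 1: 400 = 400
  stock rod 2: 400 = 400
  stock rod 3: 350 + 50 = 400
  stock rod 4: 325 + 100 = 425
  stock rod 5: 275 + 150 = 425
  stock rod 6: 250 = 250
  stock rod 7: 225 + 200 = 425
Every load is within 425 cm, so 7 stock rods suffice.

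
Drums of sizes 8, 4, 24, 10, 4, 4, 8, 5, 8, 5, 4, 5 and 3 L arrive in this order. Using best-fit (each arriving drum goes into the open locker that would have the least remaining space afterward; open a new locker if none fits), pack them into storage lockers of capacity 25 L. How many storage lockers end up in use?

  8 → locker 1 (new)  [load 8/25]
  4 → locker 1  [load 12/25]
  24 → locker 2 (new)  [load 24/25]
  10 → locker 1  [load 22/25]
  4 → locker 3 (new)  [load 4/25]
  4 → locker 3  [load 8/25]
  8 → locker 3  [load 16/25]
  5 → locker 3  [load 21/25]
  8 → locker 4 (new)  [load 8/25]
  5 → locker 4  [load 13/25]
  4 → locker 3  [load 25/25]
  5 → locker 4  [load 18/25]
  3 → locker 1  [load 25/25]
4 storage lockers opened.

4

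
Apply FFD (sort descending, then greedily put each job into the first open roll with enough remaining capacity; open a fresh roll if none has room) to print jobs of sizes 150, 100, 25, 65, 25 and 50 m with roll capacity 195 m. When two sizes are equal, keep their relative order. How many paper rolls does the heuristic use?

3

Sorted descending: 150, 100, 65, 50, 25, 25.
  150 → roll 1 (new)  [load 150/195]
  100 → roll 2 (new)  [load 100/195]
  65 → roll 2  [load 165/195]
  50 → roll 3 (new)  [load 50/195]
  25 → roll 1  [load 175/195]
  25 → roll 2  [load 190/195]
3 paper rolls opened.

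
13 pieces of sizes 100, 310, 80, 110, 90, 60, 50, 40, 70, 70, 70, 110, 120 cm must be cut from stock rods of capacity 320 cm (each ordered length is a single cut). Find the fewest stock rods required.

Total = 310 + 120 + 110 + 110 + 100 + 90 + 80 + 70 + 70 + 70 + 60 + 50 + 40 = 1280 cm.
Lower bound: ⌈1280/320⌉ = 4 stock rods.
A packing using 5 stock rods:
  stock rod 1: 310 = 310
  stock rod 2: 120 + 110 + 90 = 320
  stock rod 3: 110 + 100 + 80 = 290
  stock rod 4: 70 + 70 + 70 + 60 + 50 = 320
  stock rod 5: 40 = 40
No arrangement into 4 stock rods stays within capacity, so 5 is optimal.

5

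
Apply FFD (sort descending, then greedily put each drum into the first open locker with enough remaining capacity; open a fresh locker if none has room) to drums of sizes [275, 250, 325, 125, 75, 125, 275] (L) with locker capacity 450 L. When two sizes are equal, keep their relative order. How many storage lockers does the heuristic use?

Sorted descending: 325, 275, 275, 250, 125, 125, 75.
  325 → locker 1 (new)  [load 325/450]
  275 → locker 2 (new)  [load 275/450]
  275 → locker 3 (new)  [load 275/450]
  250 → locker 4 (new)  [load 250/450]
  125 → locker 1  [load 450/450]
  125 → locker 2  [load 400/450]
  75 → locker 3  [load 350/450]
4 storage lockers opened.

4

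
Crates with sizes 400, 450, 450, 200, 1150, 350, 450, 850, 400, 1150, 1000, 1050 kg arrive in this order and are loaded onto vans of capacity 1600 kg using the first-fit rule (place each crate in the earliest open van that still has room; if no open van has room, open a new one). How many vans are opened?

6

  400 → van 1 (new)  [load 400/1600]
  450 → van 1  [load 850/1600]
  450 → van 1  [load 1300/1600]
  200 → van 1  [load 1500/1600]
  1150 → van 2 (new)  [load 1150/1600]
  350 → van 2  [load 1500/1600]
  450 → van 3 (new)  [load 450/1600]
  850 → van 3  [load 1300/1600]
  400 → van 4 (new)  [load 400/1600]
  1150 → van 4  [load 1550/1600]
  1000 → van 5 (new)  [load 1000/1600]
  1050 → van 6 (new)  [load 1050/1600]
6 vans opened.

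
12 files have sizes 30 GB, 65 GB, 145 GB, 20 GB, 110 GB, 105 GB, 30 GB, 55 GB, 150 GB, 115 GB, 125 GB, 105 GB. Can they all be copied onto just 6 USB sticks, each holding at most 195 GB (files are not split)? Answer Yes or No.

Total = 1055 GB; ⌈1055/195⌉ = 6.
7 files each exceed half the capacity and cannot share a USB stick, forcing at least 7 USB sticks.
At least 7 USB sticks are required, but only 6 are allowed.

No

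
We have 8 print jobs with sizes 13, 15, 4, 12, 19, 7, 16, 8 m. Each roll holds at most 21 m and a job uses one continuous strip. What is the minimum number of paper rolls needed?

5

Total = 19 + 16 + 15 + 13 + 12 + 8 + 7 + 4 = 94 m.
Lower bound: ⌈94/21⌉ = 5 paper rolls.
A packing using 5 paper rolls:
  roll 1: 19 = 19
  roll 2: 16 + 4 = 20
  roll 3: 15 = 15
  roll 4: 13 + 8 = 21
  roll 5: 12 + 7 = 19
This matches the lower bound, so 5 is optimal.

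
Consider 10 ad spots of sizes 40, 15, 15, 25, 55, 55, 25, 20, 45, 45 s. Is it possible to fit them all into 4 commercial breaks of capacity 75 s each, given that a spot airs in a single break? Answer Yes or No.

Total = 340 s; ⌈340/75⌉ = 5.
At least 5 commercial breaks are required, but only 4 are allowed.

No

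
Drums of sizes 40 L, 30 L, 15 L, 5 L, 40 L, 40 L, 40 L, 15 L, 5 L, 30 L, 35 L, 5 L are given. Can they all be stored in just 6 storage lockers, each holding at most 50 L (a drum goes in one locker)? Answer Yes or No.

No

Total = 300 L; ⌈300/50⌉ = 6.
7 drums each exceed half the capacity and cannot share a locker, forcing at least 7 storage lockers.
At least 7 storage lockers are required, but only 6 are allowed.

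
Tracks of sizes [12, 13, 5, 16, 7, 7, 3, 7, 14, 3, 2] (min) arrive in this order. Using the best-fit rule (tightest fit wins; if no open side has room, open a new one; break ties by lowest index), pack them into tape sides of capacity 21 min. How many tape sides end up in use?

  12 → side 1 (new)  [load 12/21]
  13 → side 2 (new)  [load 13/21]
  5 → side 2  [load 18/21]
  16 → side 3 (new)  [load 16/21]
  7 → side 1  [load 19/21]
  7 → side 4 (new)  [load 7/21]
  3 → side 2  [load 21/21]
  7 → side 4  [load 14/21]
  14 → side 5 (new)  [load 14/21]
  3 → side 3  [load 19/21]
  2 → side 1  [load 21/21]
5 tape sides opened.

5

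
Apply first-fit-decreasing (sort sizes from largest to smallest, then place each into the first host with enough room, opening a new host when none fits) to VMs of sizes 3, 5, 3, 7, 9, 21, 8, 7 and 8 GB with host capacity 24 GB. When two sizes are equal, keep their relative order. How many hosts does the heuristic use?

Sorted descending: 21, 9, 8, 8, 7, 7, 5, 3, 3.
  21 → host 1 (new)  [load 21/24]
  9 → host 2 (new)  [load 9/24]
  8 → host 2  [load 17/24]
  8 → host 3 (new)  [load 8/24]
  7 → host 2  [load 24/24]
  7 → host 3  [load 15/24]
  5 → host 3  [load 20/24]
  3 → host 1  [load 24/24]
  3 → host 3  [load 23/24]
3 hosts opened.

3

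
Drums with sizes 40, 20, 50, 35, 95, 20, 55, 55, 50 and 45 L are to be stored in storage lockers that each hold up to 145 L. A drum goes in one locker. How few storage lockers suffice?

4

Total = 95 + 55 + 55 + 50 + 50 + 45 + 40 + 35 + 20 + 20 = 465 L.
Lower bound: ⌈465/145⌉ = 4 storage lockers.
A packing using 4 storage lockers:
  locker 1: 95 + 50 = 145
  locker 2: 55 + 55 + 35 = 145
  locker 3: 50 + 45 + 40 = 135
  locker 4: 20 + 20 = 40
This matches the lower bound, so 4 is optimal.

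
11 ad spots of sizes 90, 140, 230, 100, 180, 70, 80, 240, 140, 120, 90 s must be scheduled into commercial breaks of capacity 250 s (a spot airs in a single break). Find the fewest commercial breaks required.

Total = 240 + 230 + 180 + 140 + 140 + 120 + 100 + 90 + 90 + 80 + 70 = 1480 s.
Lower bound: ⌈1480/250⌉ = 6 commercial breaks.
A packing using 7 commercial breaks:
  break 1: 240 = 240
  break 2: 230 = 230
  break 3: 180 + 70 = 250
  break 4: 140 + 100 = 240
  break 5: 140 + 90 = 230
  break 6: 120 + 90 = 210
  break 7: 80 = 80
No arrangement into 6 commercial breaks stays within capacity, so 7 is optimal.

7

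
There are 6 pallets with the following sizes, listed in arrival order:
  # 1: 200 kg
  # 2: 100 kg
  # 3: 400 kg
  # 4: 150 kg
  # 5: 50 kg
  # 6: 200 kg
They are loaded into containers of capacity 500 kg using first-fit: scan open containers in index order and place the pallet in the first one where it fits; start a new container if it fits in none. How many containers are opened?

  200 → container 1 (new)  [load 200/500]
  100 → container 1  [load 300/500]
  400 → container 2 (new)  [load 400/500]
  150 → container 1  [load 450/500]
  50 → container 1  [load 500/500]
  200 → container 3 (new)  [load 200/500]
3 containers opened.

3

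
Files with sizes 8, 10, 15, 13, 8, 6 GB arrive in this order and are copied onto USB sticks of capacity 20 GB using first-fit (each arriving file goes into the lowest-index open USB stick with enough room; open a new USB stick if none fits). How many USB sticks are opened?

  8 → USB stick 1 (new)  [load 8/20]
  10 → USB stick 1  [load 18/20]
  15 → USB stick 2 (new)  [load 15/20]
  13 → USB stick 3 (new)  [load 13/20]
  8 → USB stick 4 (new)  [load 8/20]
  6 → USB stick 3  [load 19/20]
4 USB sticks opened.

4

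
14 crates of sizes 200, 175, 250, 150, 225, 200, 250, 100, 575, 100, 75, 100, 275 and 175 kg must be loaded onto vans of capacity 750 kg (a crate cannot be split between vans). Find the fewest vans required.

4

Total = 575 + 275 + 250 + 250 + 225 + 200 + 200 + 175 + 175 + 150 + 100 + 100 + 100 + 75 = 2850 kg.
Lower bound: ⌈2850/750⌉ = 4 vans.
A packing using 4 vans:
  van 1: 575 + 175 = 750
  van 2: 275 + 250 + 225 = 750
  van 3: 250 + 200 + 200 + 100 = 750
  van 4: 175 + 150 + 100 + 100 + 75 = 600
This matches the lower bound, so 4 is optimal.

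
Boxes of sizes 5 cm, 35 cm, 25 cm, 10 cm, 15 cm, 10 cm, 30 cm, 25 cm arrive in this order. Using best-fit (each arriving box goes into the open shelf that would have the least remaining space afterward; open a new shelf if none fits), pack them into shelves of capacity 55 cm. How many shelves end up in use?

  5 → shelf 1 (new)  [load 5/55]
  35 → shelf 1  [load 40/55]
  25 → shelf 2 (new)  [load 25/55]
  10 → shelf 1  [load 50/55]
  15 → shelf 2  [load 40/55]
  10 → shelf 2  [load 50/55]
  30 → shelf 3 (new)  [load 30/55]
  25 → shelf 3  [load 55/55]
3 shelves opened.

3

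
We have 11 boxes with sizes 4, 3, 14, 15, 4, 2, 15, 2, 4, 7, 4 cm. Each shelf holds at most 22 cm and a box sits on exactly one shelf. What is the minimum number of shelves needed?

Total = 15 + 15 + 14 + 7 + 4 + 4 + 4 + 4 + 3 + 2 + 2 = 74 cm.
Lower bound: ⌈74/22⌉ = 4 shelves.
A packing using 4 shelves:
  shelf 1: 15 + 7 = 22
  shelf 2: 15 + 4 + 3 = 22
  shelf 3: 14 + 4 + 4 = 22
  shelf 4: 4 + 2 + 2 = 8
This matches the lower bound, so 4 is optimal.

4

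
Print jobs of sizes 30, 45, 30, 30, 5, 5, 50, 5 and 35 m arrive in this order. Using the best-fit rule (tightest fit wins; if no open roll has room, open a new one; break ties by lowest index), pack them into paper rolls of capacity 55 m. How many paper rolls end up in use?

6

  30 → roll 1 (new)  [load 30/55]
  45 → roll 2 (new)  [load 45/55]
  30 → roll 3 (new)  [load 30/55]
  30 → roll 4 (new)  [load 30/55]
  5 → roll 2  [load 50/55]
  5 → roll 2  [load 55/55]
  50 → roll 5 (new)  [load 50/55]
  5 → roll 5  [load 55/55]
  35 → roll 6 (new)  [load 35/55]
6 paper rolls opened.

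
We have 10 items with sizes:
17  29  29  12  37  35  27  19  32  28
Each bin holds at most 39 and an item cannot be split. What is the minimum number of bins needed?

Total = 37 + 35 + 32 + 29 + 29 + 28 + 27 + 19 + 17 + 12 = 265.
Lower bound: ⌈265/39⌉ = 7 bins.
A packing using 8 bins:
  bin 1: 37 = 37
  bin 2: 35 = 35
  bin 3: 32 = 32
  bin 4: 29 = 29
  bin 5: 29 = 29
  bin 6: 28 = 28
  bin 7: 27 + 12 = 39
  bin 8: 19 + 17 = 36
No arrangement into 7 bins stays within capacity, so 8 is optimal.

8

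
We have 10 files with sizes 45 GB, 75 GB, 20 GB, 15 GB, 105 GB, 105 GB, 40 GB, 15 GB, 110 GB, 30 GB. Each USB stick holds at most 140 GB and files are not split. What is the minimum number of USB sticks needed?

5

Total = 110 + 105 + 105 + 75 + 45 + 40 + 30 + 20 + 15 + 15 = 560 GB.
Lower bound: ⌈560/140⌉ = 4 USB sticks.
A packing using 5 USB sticks:
  USB stick 1: 110 + 30 = 140
  USB stick 2: 105 + 20 + 15 = 140
  USB stick 3: 105 + 15 = 120
  USB stick 4: 75 + 45 = 120
  USB stick 5: 40 = 40
No arrangement into 4 USB sticks stays within capacity, so 5 is optimal.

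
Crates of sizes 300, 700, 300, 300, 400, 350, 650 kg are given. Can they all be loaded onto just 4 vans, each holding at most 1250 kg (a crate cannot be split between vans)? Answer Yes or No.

Yes

A valid assignment using 3 vans:
  van 1: 700 + 400 = 1100
  van 2: 650 + 350 = 1000
  van 3: 300 + 300 + 300 = 900
That uses only 3 ≤ 4, so 4 vans are enough.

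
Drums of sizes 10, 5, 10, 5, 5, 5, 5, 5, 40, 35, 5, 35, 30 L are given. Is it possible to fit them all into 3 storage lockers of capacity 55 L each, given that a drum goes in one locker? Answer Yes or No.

Total = 195 L; ⌈195/55⌉ = 4.
At least 4 storage lockers are required, but only 3 are allowed.

No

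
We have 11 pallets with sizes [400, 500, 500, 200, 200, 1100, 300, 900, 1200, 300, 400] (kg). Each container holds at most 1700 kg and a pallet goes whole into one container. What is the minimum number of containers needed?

4

Total = 1200 + 1100 + 900 + 500 + 500 + 400 + 400 + 300 + 300 + 200 + 200 = 6000 kg.
Lower bound: ⌈6000/1700⌉ = 4 containers.
A packing using 4 containers:
  container 1: 1200 + 500 = 1700
  container 2: 1100 + 500 = 1600
  container 3: 900 + 400 + 400 = 1700
  container 4: 300 + 300 + 200 + 200 = 1000
This matches the lower bound, so 4 is optimal.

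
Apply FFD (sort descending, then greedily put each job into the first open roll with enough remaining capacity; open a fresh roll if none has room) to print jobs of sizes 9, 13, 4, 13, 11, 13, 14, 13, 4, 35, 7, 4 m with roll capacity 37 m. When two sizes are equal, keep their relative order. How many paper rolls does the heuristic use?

4

Sorted descending: 35, 14, 13, 13, 13, 13, 11, 9, 7, 4, 4, 4.
  35 → roll 1 (new)  [load 35/37]
  14 → roll 2 (new)  [load 14/37]
  13 → roll 2  [load 27/37]
  13 → roll 3 (new)  [load 13/37]
  13 → roll 3  [load 26/37]
  13 → roll 4 (new)  [load 13/37]
  11 → roll 3  [load 37/37]
  9 → roll 2  [load 36/37]
  7 → roll 4  [load 20/37]
  4 → roll 4  [load 24/37]
  4 → roll 4  [load 28/37]
  4 → roll 4  [load 32/37]
4 paper rolls opened.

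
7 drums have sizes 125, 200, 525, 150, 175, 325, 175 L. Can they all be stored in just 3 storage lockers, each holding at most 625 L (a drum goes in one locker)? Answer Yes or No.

A valid assignment using 3 storage lockers:
  locker 1: 525 = 525
  locker 2: 325 + 200 = 525
  locker 3: 175 + 175 + 150 + 125 = 625
Every load is within 625 L, so 3 storage lockers suffice.

Yes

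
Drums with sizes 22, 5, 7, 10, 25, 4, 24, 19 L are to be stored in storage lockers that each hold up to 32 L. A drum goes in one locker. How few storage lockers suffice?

Total = 25 + 24 + 22 + 19 + 10 + 7 + 5 + 4 = 116 L.
Lower bound: ⌈116/32⌉ = 4 storage lockers.
A packing using 4 storage lockers:
  locker 1: 25 + 7 = 32
  locker 2: 24 + 5 = 29
  locker 3: 22 + 10 = 32
  locker 4: 19 + 4 = 23
This matches the lower bound, so 4 is optimal.

4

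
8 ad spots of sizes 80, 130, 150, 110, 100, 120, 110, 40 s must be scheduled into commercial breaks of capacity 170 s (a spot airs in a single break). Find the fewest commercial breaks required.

Total = 150 + 130 + 120 + 110 + 110 + 100 + 80 + 40 = 840 s.
Lower bound: ⌈840/170⌉ = 5 commercial breaks.
Also, 6 ad spots each exceed 85 s, and no two of those can share a break, so at least 6 commercial breaks are needed.
A packing using 7 commercial breaks:
  break 1: 150 = 150
  break 2: 130 + 40 = 170
  break 3: 120 = 120
  break 4: 110 = 110
  break 5: 110 = 110
  break 6: 100 = 100
  break 7: 80 = 80
No arrangement into 6 commercial breaks stays within capacity, so 7 is optimal.

7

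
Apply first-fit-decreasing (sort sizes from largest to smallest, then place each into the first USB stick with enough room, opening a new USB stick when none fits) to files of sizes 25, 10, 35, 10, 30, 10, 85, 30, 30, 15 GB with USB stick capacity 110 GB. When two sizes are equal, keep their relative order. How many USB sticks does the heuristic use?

Sorted descending: 85, 35, 30, 30, 30, 25, 15, 10, 10, 10.
  85 → USB stick 1 (new)  [load 85/110]
  35 → USB stick 2 (new)  [load 35/110]
  30 → USB stick 2  [load 65/110]
  30 → USB stick 2  [load 95/110]
  30 → USB stick 3 (new)  [load 30/110]
  25 → USB stick 1  [load 110/110]
  15 → USB stick 2  [load 110/110]
  10 → USB stick 3  [load 40/110]
  10 → USB stick 3  [load 50/110]
  10 → USB stick 3  [load 60/110]
3 USB sticks opened.

3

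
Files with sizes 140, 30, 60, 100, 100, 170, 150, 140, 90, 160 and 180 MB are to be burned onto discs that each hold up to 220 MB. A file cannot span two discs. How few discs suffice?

Total = 180 + 170 + 160 + 150 + 140 + 140 + 100 + 100 + 90 + 60 + 30 = 1320 MB.
Lower bound: ⌈1320/220⌉ = 6 discs.
A packing using 8 discs:
  disc 1: 180 + 30 = 210
  disc 2: 170 = 170
  disc 3: 160 + 60 = 220
  disc 4: 150 = 150
  disc 5: 140 = 140
  disc 6: 140 = 140
  disc 7: 100 + 100 = 200
  disc 8: 90 = 90
No arrangement into 7 discs stays within capacity, so 8 is optimal.

8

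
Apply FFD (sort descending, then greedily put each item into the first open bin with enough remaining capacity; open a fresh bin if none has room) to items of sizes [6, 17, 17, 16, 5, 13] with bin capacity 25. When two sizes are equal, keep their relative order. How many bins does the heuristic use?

Sorted descending: 17, 17, 16, 13, 6, 5.
  17 → bin 1 (new)  [load 17/25]
  17 → bin 2 (new)  [load 17/25]
  16 → bin 3 (new)  [load 16/25]
  13 → bin 4 (new)  [load 13/25]
  6 → bin 1  [load 23/25]
  5 → bin 2  [load 22/25]
4 bins opened.

4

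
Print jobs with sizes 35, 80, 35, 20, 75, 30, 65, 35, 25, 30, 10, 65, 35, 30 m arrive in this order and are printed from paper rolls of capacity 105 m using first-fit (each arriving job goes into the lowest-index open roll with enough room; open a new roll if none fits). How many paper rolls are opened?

  35 → roll 1 (new)  [load 35/105]
  80 → roll 2 (new)  [load 80/105]
  35 → roll 1  [load 70/105]
  20 → roll 1  [load 90/105]
  75 → roll 3 (new)  [load 75/105]
  30 → roll 3  [load 105/105]
  65 → roll 4 (new)  [load 65/105]
  35 → roll 4  [load 100/105]
  25 → roll 2  [load 105/105]
  30 → roll 5 (new)  [load 30/105]
  10 → roll 1  [load 100/105]
  65 → roll 5  [load 95/105]
  35 → roll 6 (new)  [load 35/105]
  30 → roll 6  [load 65/105]
6 paper rolls opened.

6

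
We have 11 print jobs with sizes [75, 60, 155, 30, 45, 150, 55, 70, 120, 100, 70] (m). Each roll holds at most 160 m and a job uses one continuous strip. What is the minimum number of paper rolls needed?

Total = 155 + 150 + 120 + 100 + 75 + 70 + 70 + 60 + 55 + 45 + 30 = 930 m.
Lower bound: ⌈930/160⌉ = 6 paper rolls.
A packing using 7 paper rolls:
  roll 1: 155 = 155
  roll 2: 150 = 150
  roll 3: 120 + 30 = 150
  roll 4: 100 + 60 = 160
  roll 5: 75 + 70 = 145
  roll 6: 70 + 55 = 125
  roll 7: 45 = 45
No arrangement into 6 paper rolls stays within capacity, so 7 is optimal.

7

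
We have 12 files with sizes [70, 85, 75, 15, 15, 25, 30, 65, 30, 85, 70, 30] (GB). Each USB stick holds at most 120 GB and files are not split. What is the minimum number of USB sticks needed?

Total = 85 + 85 + 75 + 70 + 70 + 65 + 30 + 30 + 30 + 25 + 15 + 15 = 595 GB.
Lower bound: ⌈595/120⌉ = 5 USB sticks.
Also, 6 files each exceed 60 GB, and no two of those can share a USB stick, so at least 6 USB sticks are needed.
A packing using 6 USB sticks:
  USB stick 1: 85 + 30 = 115
  USB stick 2: 85 + 30 = 115
  USB stick 3: 75 + 30 + 15 = 120
  USB stick 4: 70 + 25 + 15 = 110
  USB stick 5: 70 = 70
  USB stick 6: 65 = 65
This matches the lower bound, so 6 is optimal.

6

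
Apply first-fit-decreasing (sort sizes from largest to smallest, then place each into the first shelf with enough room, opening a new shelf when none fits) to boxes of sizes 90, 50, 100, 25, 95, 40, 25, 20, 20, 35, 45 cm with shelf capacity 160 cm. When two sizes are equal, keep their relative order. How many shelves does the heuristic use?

Sorted descending: 100, 95, 90, 50, 45, 40, 35, 25, 25, 20, 20.
  100 → shelf 1 (new)  [load 100/160]
  95 → shelf 2 (new)  [load 95/160]
  90 → shelf 3 (new)  [load 90/160]
  50 → shelf 1  [load 150/160]
  45 → shelf 2  [load 140/160]
  40 → shelf 3  [load 130/160]
  35 → shelf 4 (new)  [load 35/160]
  25 → shelf 3  [load 155/160]
  25 → shelf 4  [load 60/160]
  20 → shelf 2  [load 160/160]
  20 → shelf 4  [load 80/160]
4 shelves opened.

4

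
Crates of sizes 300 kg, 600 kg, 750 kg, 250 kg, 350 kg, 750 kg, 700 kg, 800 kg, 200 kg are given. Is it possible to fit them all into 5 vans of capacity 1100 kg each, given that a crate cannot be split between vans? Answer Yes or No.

Yes

A valid assignment using 5 vans:
  van 1: 800 + 300 = 1100
  van 2: 750 + 350 = 1100
  van 3: 750 + 250 = 1000
  van 4: 700 + 200 = 900
  van 5: 600 = 600
Every load is within 1100 kg, so 5 vans suffice.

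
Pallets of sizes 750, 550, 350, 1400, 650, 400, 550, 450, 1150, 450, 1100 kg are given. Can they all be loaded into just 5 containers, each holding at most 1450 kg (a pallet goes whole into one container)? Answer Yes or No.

Total = 7800 kg; ⌈7800/1450⌉ = 6.
At least 6 containers are required, but only 5 are allowed.

No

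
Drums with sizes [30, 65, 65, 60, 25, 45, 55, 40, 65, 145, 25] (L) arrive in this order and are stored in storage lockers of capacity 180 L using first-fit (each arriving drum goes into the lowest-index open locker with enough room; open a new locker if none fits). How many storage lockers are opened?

  30 → locker 1 (new)  [load 30/180]
  65 → locker 1  [load 95/180]
  65 → locker 1  [load 160/180]
  60 → locker 2 (new)  [load 60/180]
  25 → locker 2  [load 85/180]
  45 → locker 2  [load 130/180]
  55 → locker 3 (new)  [load 55/180]
  40 → locker 2  [load 170/180]
  65 → locker 3  [load 120/180]
  145 → locker 4 (new)  [load 145/180]
  25 → locker 3  [load 145/180]
4 storage lockers opened.

4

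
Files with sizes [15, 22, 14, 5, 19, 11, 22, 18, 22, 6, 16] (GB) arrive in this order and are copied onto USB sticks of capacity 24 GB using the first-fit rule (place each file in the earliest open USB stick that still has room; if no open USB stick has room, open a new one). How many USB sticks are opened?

9

  15 → USB stick 1 (new)  [load 15/24]
  22 → USB stick 2 (new)  [load 22/24]
  14 → USB stick 3 (new)  [load 14/24]
  5 → USB stick 1  [load 20/24]
  19 → USB stick 4 (new)  [load 19/24]
  11 → USB stick 5 (new)  [load 11/24]
  22 → USB stick 6 (new)  [load 22/24]
  18 → USB stick 7 (new)  [load 18/24]
  22 → USB stick 8 (new)  [load 22/24]
  6 → USB stick 3  [load 20/24]
  16 → USB stick 9 (new)  [load 16/24]
9 USB sticks opened.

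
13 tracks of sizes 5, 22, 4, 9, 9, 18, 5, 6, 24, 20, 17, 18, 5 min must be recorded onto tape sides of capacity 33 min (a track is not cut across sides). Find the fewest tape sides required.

Total = 24 + 22 + 20 + 18 + 18 + 17 + 9 + 9 + 6 + 5 + 5 + 5 + 4 = 162 min.
Lower bound: ⌈162/33⌉ = 5 tape sides.
Also, 6 tracks each exceed 33/2 min, and no two of those can share a side, so at least 6 tape sides are needed.
A packing using 6 tape sides:
  side 1: 24 + 9 = 33
  side 2: 22 + 9 = 31
  side 3: 20 + 6 + 5 = 31
  side 4: 18 + 5 + 5 + 4 = 32
  side 5: 18 = 18
  side 6: 17 = 17
This matches the lower bound, so 6 is optimal.

6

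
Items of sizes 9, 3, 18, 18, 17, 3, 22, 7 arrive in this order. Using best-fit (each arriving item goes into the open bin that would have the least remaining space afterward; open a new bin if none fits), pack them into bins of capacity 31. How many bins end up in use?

4

  9 → bin 1 (new)  [load 9/31]
  3 → bin 1  [load 12/31]
  18 → bin 1  [load 30/31]
  18 → bin 2 (new)  [load 18/31]
  17 → bin 3 (new)  [load 17/31]
  3 → bin 2  [load 21/31]
  22 → bin 4 (new)  [load 22/31]
  7 → bin 4  [load 29/31]
4 bins opened.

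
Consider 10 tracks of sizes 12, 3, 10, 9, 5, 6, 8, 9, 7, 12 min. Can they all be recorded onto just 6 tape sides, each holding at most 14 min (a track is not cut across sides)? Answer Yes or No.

No

Total = 81 min; ⌈81/14⌉ = 6.
The bound of 6 does not rule out 6, but exhaustive search shows no assignment into 6 tape sides of capacity 14 min exists — the minimum is 7.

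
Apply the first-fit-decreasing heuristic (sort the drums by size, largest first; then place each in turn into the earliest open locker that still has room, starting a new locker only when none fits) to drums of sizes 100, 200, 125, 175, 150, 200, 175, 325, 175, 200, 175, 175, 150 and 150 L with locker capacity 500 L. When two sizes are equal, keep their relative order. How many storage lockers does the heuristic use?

Sorted descending: 325, 200, 200, 200, 175, 175, 175, 175, 175, 150, 150, 150, 125, 100.
  325 → locker 1 (new)  [load 325/500]
  200 → locker 2 (new)  [load 200/500]
  200 → locker 2  [load 400/500]
  200 → locker 3 (new)  [load 200/500]
  175 → locker 1  [load 500/500]
  175 → locker 3  [load 375/500]
  175 → locker 4 (new)  [load 175/500]
  175 → locker 4  [load 350/500]
  175 → locker 5 (new)  [load 175/500]
  150 → locker 4  [load 500/500]
  150 → locker 5  [load 325/500]
  150 → locker 5  [load 475/500]
  125 → locker 3  [load 500/500]
  100 → locker 2  [load 500/500]
5 storage lockers opened.

5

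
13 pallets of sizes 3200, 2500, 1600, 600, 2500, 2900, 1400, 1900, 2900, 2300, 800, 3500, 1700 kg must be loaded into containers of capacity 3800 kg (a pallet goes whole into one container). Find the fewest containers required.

9

Total = 3500 + 3200 + 2900 + 2900 + 2500 + 2500 + 2300 + 1900 + 1700 + 1600 + 1400 + 800 + 600 = 27800 kg.
Lower bound: ⌈27800/3800⌉ = 8 containers.
A packing using 9 containers:
  container 1: 3500 = 3500
  container 2: 3200 + 600 = 3800
  container 3: 2900 + 800 = 3700
  container 4: 2900 = 2900
  container 5: 2500 = 2500
  container 6: 2500 = 2500
  container 7: 2300 + 1400 = 3700
  container 8: 1900 + 1700 = 3600
  container 9: 1600 = 1600
No arrangement into 8 containers stays within capacity, so 9 is optimal.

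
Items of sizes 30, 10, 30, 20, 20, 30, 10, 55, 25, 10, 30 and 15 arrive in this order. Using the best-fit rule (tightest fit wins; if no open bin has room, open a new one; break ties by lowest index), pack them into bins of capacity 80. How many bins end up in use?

  30 → bin 1 (new)  [load 30/80]
  10 → bin 1  [load 40/80]
  30 → bin 1  [load 70/80]
  20 → bin 2 (new)  [load 20/80]
  20 → bin 2  [load 40/80]
  30 → bin 2  [load 70/80]
  10 → bin 1  [load 80/80]
  55 → bin 3 (new)  [load 55/80]
  25 → bin 3  [load 80/80]
  10 → bin 2  [load 80/80]
  30 → bin 4 (new)  [load 30/80]
  15 → bin 4  [load 45/80]
4 bins opened.

4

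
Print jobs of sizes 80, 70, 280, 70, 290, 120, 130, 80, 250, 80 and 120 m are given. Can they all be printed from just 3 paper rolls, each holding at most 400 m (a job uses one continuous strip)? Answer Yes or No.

No

Total = 1570 m; ⌈1570/400⌉ = 4.
At least 4 paper rolls are required, but only 3 are allowed.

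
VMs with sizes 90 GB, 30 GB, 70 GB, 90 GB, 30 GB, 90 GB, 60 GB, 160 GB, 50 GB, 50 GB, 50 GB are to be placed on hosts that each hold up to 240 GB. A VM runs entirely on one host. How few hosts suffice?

4

Total = 160 + 90 + 90 + 90 + 70 + 60 + 50 + 50 + 50 + 30 + 30 = 770 GB.
Lower bound: ⌈770/240⌉ = 4 hosts.
A packing using 4 hosts:
  host 1: 160 + 70 = 230
  host 2: 90 + 90 + 60 = 240
  host 3: 90 + 50 + 50 + 50 = 240
  host 4: 30 + 30 = 60
This matches the lower bound, so 4 is optimal.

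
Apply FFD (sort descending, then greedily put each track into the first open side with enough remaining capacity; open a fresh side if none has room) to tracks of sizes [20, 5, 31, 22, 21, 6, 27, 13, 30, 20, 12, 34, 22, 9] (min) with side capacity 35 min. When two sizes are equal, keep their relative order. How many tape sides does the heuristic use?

9

Sorted descending: 34, 31, 30, 27, 22, 22, 21, 20, 20, 13, 12, 9, 6, 5.
  34 → side 1 (new)  [load 34/35]
  31 → side 2 (new)  [load 31/35]
  30 → side 3 (new)  [load 30/35]
  27 → side 4 (new)  [load 27/35]
  22 → side 5 (new)  [load 22/35]
  22 → side 6 (new)  [load 22/35]
  21 → side 7 (new)  [load 21/35]
  20 → side 8 (new)  [load 20/35]
  20 → side 9 (new)  [load 20/35]
  13 → side 5  [load 35/35]
  12 → side 6  [load 34/35]
  9 → side 7  [load 30/35]
  6 → side 4  [load 33/35]
  5 → side 3  [load 35/35]
9 tape sides opened.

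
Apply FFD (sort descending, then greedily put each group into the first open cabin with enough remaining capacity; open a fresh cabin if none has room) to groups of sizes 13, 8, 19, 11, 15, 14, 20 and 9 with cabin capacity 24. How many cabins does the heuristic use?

5

Sorted descending: 20, 19, 15, 14, 13, 11, 9, 8.
  20 → cabin 1 (new)  [load 20/24]
  19 → cabin 2 (new)  [load 19/24]
  15 → cabin 3 (new)  [load 15/24]
  14 → cabin 4 (new)  [load 14/24]
  13 → cabin 5 (new)  [load 13/24]
  11 → cabin 5  [load 24/24]
  9 → cabin 3  [load 24/24]
  8 → cabin 4  [load 22/24]
5 cabins opened.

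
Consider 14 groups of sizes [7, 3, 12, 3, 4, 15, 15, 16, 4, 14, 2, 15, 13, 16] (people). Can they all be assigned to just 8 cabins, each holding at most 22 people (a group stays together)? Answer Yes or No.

Yes

A valid assignment using 8 cabins:
  cabin 1: 16 + 4 + 2 = 22
  cabin 2: 16 + 4 = 20
  cabin 3: 15 + 7 = 22
  cabin 4: 15 + 3 + 3 = 21
  cabin 5: 15 = 15
  cabin 6: 14 = 14
  cabin 7: 13 = 13
  cabin 8: 12 = 12
Every load is within 22 people, so 8 cabins suffice.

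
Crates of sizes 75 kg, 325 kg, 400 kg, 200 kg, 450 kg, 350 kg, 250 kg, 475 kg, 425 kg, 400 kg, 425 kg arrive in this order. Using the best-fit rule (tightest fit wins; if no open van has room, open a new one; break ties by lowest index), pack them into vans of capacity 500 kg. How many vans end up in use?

  75 → van 1 (new)  [load 75/500]
  325 → van 1  [load 400/500]
  400 → van 2 (new)  [load 400/500]
  200 → van 3 (new)  [load 200/500]
  450 → van 4 (new)  [load 450/500]
  350 → van 5 (new)  [load 350/500]
  250 → van 3  [load 450/500]
  475 → van 6 (new)  [load 475/500]
  425 → van 7 (new)  [load 425/500]
  400 → van 8 (new)  [load 400/500]
  425 → van 9 (new)  [load 425/500]
9 vans opened.

9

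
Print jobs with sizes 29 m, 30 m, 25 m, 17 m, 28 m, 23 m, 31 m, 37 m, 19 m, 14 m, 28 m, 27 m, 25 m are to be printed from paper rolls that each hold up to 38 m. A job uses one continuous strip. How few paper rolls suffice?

Total = 37 + 31 + 30 + 29 + 28 + 28 + 27 + 25 + 25 + 23 + 19 + 17 + 14 = 333 m.
Lower bound: ⌈333/38⌉ = 9 paper rolls.
Also, 10 print jobs each exceed 19 m, and no two of those can share a roll, so at least 10 paper rolls are needed.
A packing using 11 paper rolls:
  roll 1: 37 = 37
  roll 2: 31 = 31
  roll 3: 30 = 30
  roll 4: 29 = 29
  roll 5: 28 = 28
  roll 6: 28 = 28
  roll 7: 27 = 27
  roll 8: 25 = 25
  roll 9: 25 = 25
  roll 10: 23 + 14 = 37
  roll 11: 19 + 17 = 36
No arrangement into 10 paper rolls stays within capacity, so 11 is optimal.

11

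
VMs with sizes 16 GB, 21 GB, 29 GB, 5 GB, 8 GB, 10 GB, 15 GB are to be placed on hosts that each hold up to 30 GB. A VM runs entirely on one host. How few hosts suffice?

4

Total = 29 + 21 + 16 + 15 + 10 + 8 + 5 = 104 GB.
Lower bound: ⌈104/30⌉ = 4 hosts.
A packing using 4 hosts:
  host 1: 29 = 29
  host 2: 21 + 8 = 29
  host 3: 16 + 10 = 26
  host 4: 15 + 5 = 20
This matches the lower bound, so 4 is optimal.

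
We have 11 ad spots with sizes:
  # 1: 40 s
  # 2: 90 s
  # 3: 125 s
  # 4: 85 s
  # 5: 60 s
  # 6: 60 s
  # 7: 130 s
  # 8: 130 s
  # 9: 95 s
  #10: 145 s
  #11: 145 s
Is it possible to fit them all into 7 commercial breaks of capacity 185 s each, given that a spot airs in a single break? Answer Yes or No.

A valid assignment using 7 commercial breaks:
  break 1: 145 + 40 = 185
  break 2: 145 = 145
  break 3: 130 = 130
  break 4: 130 = 130
  break 5: 125 + 60 = 185
  break 6: 95 + 90 = 185
  break 7: 85 + 60 = 145
Every load is within 185 s, so 7 commercial breaks suffice.

Yes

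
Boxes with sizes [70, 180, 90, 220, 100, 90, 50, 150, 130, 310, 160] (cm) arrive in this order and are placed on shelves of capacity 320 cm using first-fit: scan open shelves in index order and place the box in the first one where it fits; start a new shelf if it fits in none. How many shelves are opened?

  70 → shelf 1 (new)  [load 70/320]
  180 → shelf 1  [load 250/320]
  90 → shelf 2 (new)  [load 90/320]
  220 → shelf 2  [load 310/320]
  100 → shelf 3 (new)  [load 100/320]
  90 → shelf 3  [load 190/320]
  50 → shelf 1  [load 300/320]
  150 → shelf 4 (new)  [load 150/320]
  130 → shelf 3  [load 320/320]
  310 → shelf 5 (new)  [load 310/320]
  160 → shelf 4  [load 310/320]
5 shelves opened.

5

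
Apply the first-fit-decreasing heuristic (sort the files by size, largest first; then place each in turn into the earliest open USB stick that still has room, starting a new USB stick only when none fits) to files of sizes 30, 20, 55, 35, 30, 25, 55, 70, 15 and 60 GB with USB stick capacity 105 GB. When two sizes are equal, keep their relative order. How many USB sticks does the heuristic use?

4

Sorted descending: 70, 60, 55, 55, 35, 30, 30, 25, 20, 15.
  70 → USB stick 1 (new)  [load 70/105]
  60 → USB stick 2 (new)  [load 60/105]
  55 → USB stick 3 (new)  [load 55/105]
  55 → USB stick 4 (new)  [load 55/105]
  35 → USB stick 1  [load 105/105]
  30 → USB stick 2  [load 90/105]
  30 → USB stick 3  [load 85/105]
  25 → USB stick 4  [load 80/105]
  20 → USB stick 3  [load 105/105]
  15 → USB stick 2  [load 105/105]
4 USB sticks opened.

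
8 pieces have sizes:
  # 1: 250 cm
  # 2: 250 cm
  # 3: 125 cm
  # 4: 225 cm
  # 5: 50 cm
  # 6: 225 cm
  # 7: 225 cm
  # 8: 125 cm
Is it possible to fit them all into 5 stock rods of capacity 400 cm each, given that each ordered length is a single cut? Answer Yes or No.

A valid assignment using 5 stock rods:
  stock rod 1: 250 + 125 = 375
  stock rod 2: 250 + 125 = 375
  stock rod 3: 225 + 50 = 275
  stock rod 4: 225 = 225
  stock rod 5: 225 = 225
Every load is within 400 cm, so 5 stock rods suffice.

Yes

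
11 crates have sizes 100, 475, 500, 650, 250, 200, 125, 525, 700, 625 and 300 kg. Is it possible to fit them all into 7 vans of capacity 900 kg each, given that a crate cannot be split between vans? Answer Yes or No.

A valid assignment using 6 vans:
  van 1: 700 + 200 = 900
  van 2: 650 + 250 = 900
  van 3: 625 + 125 + 100 = 850
  van 4: 525 + 300 = 825
  van 5: 500 = 500
  van 6: 475 = 475
That uses only 6 ≤ 7, so 7 vans are enough.

Yes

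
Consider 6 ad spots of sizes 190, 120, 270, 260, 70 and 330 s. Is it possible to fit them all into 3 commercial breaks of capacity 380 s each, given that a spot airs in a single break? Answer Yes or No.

Total = 1240 s; ⌈1240/380⌉ = 4.
At least 4 commercial breaks are required, but only 3 are allowed.

No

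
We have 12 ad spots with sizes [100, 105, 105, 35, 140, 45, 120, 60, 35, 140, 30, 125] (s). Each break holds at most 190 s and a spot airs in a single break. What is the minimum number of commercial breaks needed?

7

Total = 140 + 140 + 125 + 120 + 105 + 105 + 100 + 60 + 45 + 35 + 35 + 30 = 1040 s.
Lower bound: ⌈1040/190⌉ = 6 commercial breaks.
Also, 7 ad spots each exceed 95 s, and no two of those can share a break, so at least 7 commercial breaks are needed.
A packing using 7 commercial breaks:
  break 1: 140 + 45 = 185
  break 2: 140 + 35 = 175
  break 3: 125 + 60 = 185
  break 4: 120 + 35 + 30 = 185
  break 5: 105 = 105
  break 6: 105 = 105
  break 7: 100 = 100
This matches the lower bound, so 7 is optimal.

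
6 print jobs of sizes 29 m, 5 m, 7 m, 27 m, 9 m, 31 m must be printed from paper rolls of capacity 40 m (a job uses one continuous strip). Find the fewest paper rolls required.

Total = 31 + 29 + 27 + 9 + 7 + 5 = 108 m.
Lower bound: ⌈108/40⌉ = 3 paper rolls.
A packing using 3 paper rolls:
  roll 1: 31 + 9 = 40
  roll 2: 29 + 7 = 36
  roll 3: 27 + 5 = 32
This matches the lower bound, so 3 is optimal.

3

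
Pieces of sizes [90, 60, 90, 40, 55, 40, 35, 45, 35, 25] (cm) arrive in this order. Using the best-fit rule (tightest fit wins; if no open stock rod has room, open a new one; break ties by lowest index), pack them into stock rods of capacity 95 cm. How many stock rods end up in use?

6

  90 → stock rod 1 (new)  [load 90/95]
  60 → stock rod 2 (new)  [load 60/95]
  90 → stock rod 3 (new)  [load 90/95]
  40 → stock rod 4 (new)  [load 40/95]
  55 → stock rod 4  [load 95/95]
  40 → stock rod 5 (new)  [load 40/95]
  35 → stock rod 2  [load 95/95]
  45 → stock rod 5  [load 85/95]
  35 → stock rod 6 (new)  [load 35/95]
  25 → stock rod 6  [load 60/95]
6 stock rods opened.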